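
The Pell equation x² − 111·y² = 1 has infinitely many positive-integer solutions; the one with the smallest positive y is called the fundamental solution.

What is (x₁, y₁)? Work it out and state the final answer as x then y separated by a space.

295 28

√111 → a₀=10, period (1,1,6,1,1,20); ℓ=6 even so k=5
k=0  a_k=10  p_k/q_k = 10/1
…
k=2  a_k=1  p_k/q_k = 21/2
k=3  a_k=6  p_k/q_k = 137/13
k=4  a_k=1  p_k/q_k = 158/15
k=5  a_k=1  p_k/q_k = 295/28
→ (295, 28).  Check: 295²=87025, 111·28²=87024, difference 1.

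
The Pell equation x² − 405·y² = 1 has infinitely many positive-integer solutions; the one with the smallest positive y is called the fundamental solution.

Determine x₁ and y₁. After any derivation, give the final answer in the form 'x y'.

√405 = [20; 8,40, …], period ℓ=2 (even) → k=1
step 0: (20, 1)  from 20·(1,0) + (0,1)
step 1: (161, 8)  from 8·(20,1) + (1,0)
→ (161, 8).  Check: 161²=25921, 405·8²=25920, difference 1.

161 8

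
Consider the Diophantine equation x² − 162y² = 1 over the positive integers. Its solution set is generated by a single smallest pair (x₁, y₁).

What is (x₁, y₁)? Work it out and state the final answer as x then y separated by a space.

19601 1540

[12; 1,2,1,2,12,2,1,2,1,24] for √162; ℓ=10 ⇒ convergent index 9
k=0  a_k=12  p_k/q_k = 12/1
k=1  a_k=1  p_k/q_k = 13/1
k=2  a_k=2  p_k/q_k = 38/3
k=3  a_k=1  p_k/q_k = 51/4
k=4  a_k=2  p_k/q_k = 140/11
k=5  a_k=12  p_k/q_k = 1731/136
k=6  a_k=2  p_k/q_k = 3602/283
…
k=8  a_k=2  p_k/q_k = 14268/1121
k=9  a_k=1  p_k/q_k = 19601/1540
fundamental: x₁=19601, y₁=1540  (since 384199201 − 162·2371600 = 1)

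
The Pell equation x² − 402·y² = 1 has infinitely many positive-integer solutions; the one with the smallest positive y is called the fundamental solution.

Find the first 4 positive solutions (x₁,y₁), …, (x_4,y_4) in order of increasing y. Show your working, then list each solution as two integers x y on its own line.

401 20
321601 16040
257923601 12864060
206854406401 10316960080

√402 = [20; 20,40, …], period ℓ=2 (even) → k=1
k=0  a_k=20  p_k/q_k = 20/1
k=1  a_k=20  p_k/q_k = 401/20
(x₁, y₁) = (401, 20);  401² − 402·20² = 1 ✓
(401+20√402)^2 = 321601 + 16040√402
(401+20√402)^3 = 257923601 + 12864060√402
(401+20√402)^4 = 206854406401 + 10316960080√402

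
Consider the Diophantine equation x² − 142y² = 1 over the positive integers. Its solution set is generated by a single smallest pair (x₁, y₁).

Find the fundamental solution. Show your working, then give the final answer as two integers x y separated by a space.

[11; 1,10,1,22] for √142; ℓ=4 ⇒ convergent index 3
i=0: a=11 ⇒ p=11, q=1
…
i=2: a=10 ⇒ p=131, q=11
i=3: a=1 ⇒ p=143, q=12
(x₁, y₁) = (143, 12);  143² − 142·12² = 1 ✓

143 12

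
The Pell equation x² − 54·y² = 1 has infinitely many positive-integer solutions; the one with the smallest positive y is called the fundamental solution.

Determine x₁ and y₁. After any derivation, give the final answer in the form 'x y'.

485 66

√54 = [7; 2,1,6,1,2,14, …], period ℓ=6 (even) → k=5
a_0=7:  p_0=7·1+0=7,  q_0=7·0+1=1
a_1=2:  p_1=2·7+1=15,  q_1=2·1+0=2
a_2=1:  p_2=1·15+7=22,  q_2=1·2+1=3
a_3=6:  p_3=6·22+15=147,  q_3=6·3+2=20
a_4=1:  p_4=1·147+22=169,  q_4=1·20+3=23
a_5=2:  p_5=2·169+147=485,  q_5=2·23+20=66
→ (485, 66).  Check: 485²=235225, 54·66²=235224, difference 1.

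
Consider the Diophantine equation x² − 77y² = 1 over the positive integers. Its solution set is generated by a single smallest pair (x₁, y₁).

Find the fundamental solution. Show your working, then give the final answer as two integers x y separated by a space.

351 40

√77 → a₀=8, period (1,3,2,3,1,16); ℓ=6 even so k=5
a_0=8:  p_0=8·1+0=8,  q_0=8·0+1=1
…
a_2=3:  p_2=3·9+8=35,  q_2=3·1+1=4
a_3=2:  p_3=2·35+9=79,  q_3=2·4+1=9
a_4=3:  p_4=3·79+35=272,  q_4=3·9+4=31
a_5=1:  p_5=1·272+79=351,  q_5=1·31+9=40
→ (351, 40).  Check: 351²=123201, 77·40²=123200, difference 1.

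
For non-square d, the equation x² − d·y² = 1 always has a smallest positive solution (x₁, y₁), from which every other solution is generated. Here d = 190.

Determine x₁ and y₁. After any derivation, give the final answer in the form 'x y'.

52021 3774

√190 = [13; 1,3,1,1,1,…,3,1,26, …], period ℓ=14 (even) → k=13
i=0: a=13 ⇒ p=13, q=1
i=1: a=1 ⇒ p=14, q=1
…
i=3: a=1 ⇒ p=69, q=5
i=4: a=1 ⇒ p=124, q=9
…
i=6: a=2 ⇒ p=510, q=37
…
i=9: a=1 ⇒ p=4149, q=301
…
i=11: a=1 ⇒ p=11234, q=815
i=12: a=3 ⇒ p=40787, q=2959
i=13: a=1 ⇒ p=52021, q=3774
fundamental: x₁=52021, y₁=3774  (since 2706184441 − 190·14243076 = 1)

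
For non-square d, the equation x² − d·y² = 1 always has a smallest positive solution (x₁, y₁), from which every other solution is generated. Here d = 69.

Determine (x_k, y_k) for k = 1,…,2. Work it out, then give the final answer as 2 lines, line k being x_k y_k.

7775 936
120901249 14554800

d=69: √d = [8; 3,3,1,4,1,3,3,16] (ℓ=8, even), read p_7/q_7
k=0  a_k=8  p_k/q_k = 8/1
k=1  a_k=3  p_k/q_k = 25/3
k=2  a_k=3  p_k/q_k = 83/10
…
k=4  a_k=4  p_k/q_k = 515/62
k=5  a_k=1  p_k/q_k = 623/75
k=6  a_k=3  p_k/q_k = 2384/287
k=7  a_k=3  p_k/q_k = 7775/936
(x₁, y₁) = (7775, 936);  7775² − 69·936² = 1 ✓
(7775+936√69)^2 = 120901249 + 14554800√69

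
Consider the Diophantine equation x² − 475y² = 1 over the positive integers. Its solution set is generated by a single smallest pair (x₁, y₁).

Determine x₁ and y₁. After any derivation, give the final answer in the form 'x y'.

d=475: √d = [21; 1,3,1,6,2,6,1,3,1,42] (ℓ=10, even), read p_9/q_9
a_0=21:  p_0=21·1+0=21,  q_0=21·0+1=1
a_1=1:  p_1=1·21+1=22,  q_1=1·1+0=1
a_2=3:  p_2=3·22+21=87,  q_2=3·1+1=4
…
a_4=6:  p_4=6·109+87=741,  q_4=6·5+4=34
a_5=2:  p_5=2·741+109=1591,  q_5=2·34+5=73
…
a_8=3:  p_8=3·11878+10287=45921,  q_8=3·545+472=2107
a_9=1:  p_9=1·45921+11878=57799,  q_9=1·2107+545=2652
(x₁, y₁) = (57799, 2652);  57799² − 475·2652² = 1 ✓

57799 2652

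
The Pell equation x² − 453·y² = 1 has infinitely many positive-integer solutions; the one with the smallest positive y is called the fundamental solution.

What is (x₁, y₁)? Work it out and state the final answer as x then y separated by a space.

1653751 77700

√453 = [21; 3,1,1,10,14,10,1,1,3,42, …], period ℓ=10 (even) → k=9
k=0  a_k=21  p_k/q_k = 21/1
k=1  a_k=3  p_k/q_k = 64/3
k=2  a_k=1  p_k/q_k = 85/4
k=3  a_k=1  p_k/q_k = 149/7
k=4  a_k=10  p_k/q_k = 1575/74
k=5  a_k=14  p_k/q_k = 22199/1043
k=6  a_k=10  p_k/q_k = 223565/10504
k=7  a_k=1  p_k/q_k = 245764/11547
k=8  a_k=1  p_k/q_k = 469329/22051
k=9  a_k=3  p_k/q_k = 1653751/77700
(x₁, y₁) = (1653751, 77700);  1653751² − 453·77700² = 1 ✓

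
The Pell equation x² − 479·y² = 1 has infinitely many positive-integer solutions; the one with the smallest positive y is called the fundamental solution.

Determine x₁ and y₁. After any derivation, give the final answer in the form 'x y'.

2989440 136591

√479 = [21; 1,7,1,3,2,21,2,3,1,7,1,42, …], period ℓ=12 (even) → k=11
step 0: (21, 1)  from 21·(1,0) + (0,1)
…
step 2: (175, 8)  from 7·(22,1) + (21,1)
…
step 9: (340591, 15562)  from 1·(264712,12095) + (75879,3467)
step 10: (2648849, 121029)  from 7·(340591,15562) + (264712,12095)
step 11: (2989440, 136591)  from 1·(2648849,121029) + (340591,15562)
(x₁, y₁) = (2989440, 136591);  2989440² − 479·136591² = 1 ✓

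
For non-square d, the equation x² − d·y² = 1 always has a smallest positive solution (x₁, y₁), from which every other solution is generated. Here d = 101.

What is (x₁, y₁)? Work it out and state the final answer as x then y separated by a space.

201 20

[10; 20] for √101; ℓ=1 ⇒ convergent index 1
step 0: (10, 1)  from 10·(1,0) + (0,1)
step 1: (201, 20)  from 20·(10,1) + (1,0)
fundamental: x₁=201, y₁=20  (since 40401 − 101·400 = 1)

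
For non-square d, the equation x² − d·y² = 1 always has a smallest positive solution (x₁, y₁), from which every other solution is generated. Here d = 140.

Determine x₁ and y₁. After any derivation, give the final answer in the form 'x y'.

[11; 1,4,1,22] for √140; ℓ=4 ⇒ convergent index 3
k=0  a_k=11  p_k/q_k = 11/1
k=1  a_k=1  p_k/q_k = 12/1
k=2  a_k=4  p_k/q_k = 59/5
k=3  a_k=1  p_k/q_k = 71/6
→ (71, 6).  Check: 71²=5041, 140·6²=5040, difference 1.

71 6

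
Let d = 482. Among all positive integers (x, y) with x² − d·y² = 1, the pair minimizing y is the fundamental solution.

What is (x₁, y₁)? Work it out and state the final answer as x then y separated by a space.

√482 = [21; 1,20,1,42, …], period ℓ=4 (even) → k=3
k=0  a_k=21  p_k/q_k = 21/1
…
k=2  a_k=20  p_k/q_k = 461/21
k=3  a_k=1  p_k/q_k = 483/22
fundamental: x₁=483, y₁=22  (since 233289 − 482·484 = 1)

483 22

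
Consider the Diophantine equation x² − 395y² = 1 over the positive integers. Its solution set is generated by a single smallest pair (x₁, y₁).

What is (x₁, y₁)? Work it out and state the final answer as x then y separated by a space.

159 8

[19; 1,6,1,38] for √395; ℓ=4 ⇒ convergent index 3
a_0=19:  p_0=19·1+0=19,  q_0=19·0+1=1
…
a_2=6:  p_2=6·20+19=139,  q_2=6·1+1=7
a_3=1:  p_3=1·139+20=159,  q_3=1·7+1=8
fundamental: x₁=159, y₁=8  (since 25281 − 395·64 = 1)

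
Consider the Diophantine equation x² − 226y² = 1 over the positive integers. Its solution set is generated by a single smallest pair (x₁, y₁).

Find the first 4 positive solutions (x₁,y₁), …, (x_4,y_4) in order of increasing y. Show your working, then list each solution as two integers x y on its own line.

√226 = [15; 30, …], period ℓ=1 (odd) → k=1
step 0: (15, 1)  from 15·(1,0) + (0,1)
step 1: (451, 30)  from 30·(15,1) + (1,0)
→ (451, 30).  Check: 451²=203401, 226·30²=203400, difference 1.
(451+30√226)^2 = 406801 + 27060√226
(451+30√226)^3 = 366934051 + 24408090√226
(451+30√226)^4 = 330974107201 + 22016070120√226

451 30
406801 27060
366934051 24408090
330974107201 22016070120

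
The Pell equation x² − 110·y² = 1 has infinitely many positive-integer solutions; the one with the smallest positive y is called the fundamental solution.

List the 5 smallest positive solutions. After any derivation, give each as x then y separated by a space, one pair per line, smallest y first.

d=110: √d = [10; 2,20] (ℓ=2, even), read p_1/q_1
step 0: (10, 1)  from 10·(1,0) + (0,1)
step 1: (21, 2)  from 2·(10,1) + (1,0)
fundamental: x₁=21, y₁=2  (since 441 − 110·4 = 1)
k=2:  x_2 = 21·21+110·2·2 = 881,  y_2 = 21·2+2·21 = 84
k=3:  x_3 = 21·881+110·2·84 = 36981,  y_3 = 21·84+2·881 = 3526
k=4:  x_4 = 21·36981+110·2·3526 = 1552321,  y_4 = 21·3526+2·36981 = 148008
k=5:  x_5 = 21·1552321+110·2·148008 = 65160501,  y_5 = 21·148008+2·1552321 = 6212810

21 2
881 84
36981 3526
1552321 148008
65160501 6212810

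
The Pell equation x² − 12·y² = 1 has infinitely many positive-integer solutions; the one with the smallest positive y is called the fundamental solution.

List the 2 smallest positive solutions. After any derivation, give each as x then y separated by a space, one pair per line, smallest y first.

7 2
97 28

√12 = [3; 2,6, …], period ℓ=2 (even) → k=1
k=0  a_k=3  p_k/q_k = 3/1
k=1  a_k=2  p_k/q_k = 7/2
→ (7, 2).  Check: 7²=49, 12·2²=48, difference 1.
n=2: (7,2)∘(7,2) = (7·7+12·2·2, 7·2+2·7) = (97,28)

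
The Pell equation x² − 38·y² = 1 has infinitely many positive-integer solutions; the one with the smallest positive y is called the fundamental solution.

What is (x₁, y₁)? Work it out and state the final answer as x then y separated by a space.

37 6

d=38: √d = [6; 6,12] (ℓ=2, even), read p_1/q_1
k=0  a_k=6  p_k/q_k = 6/1
k=1  a_k=6  p_k/q_k = 37/6
fundamental: x₁=37, y₁=6  (since 1369 − 38·36 = 1)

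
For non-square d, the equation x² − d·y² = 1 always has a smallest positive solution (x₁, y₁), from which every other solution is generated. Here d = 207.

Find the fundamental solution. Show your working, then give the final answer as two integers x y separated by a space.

√207 → a₀=14, period (2,1,1,2,1,1,2,28); ℓ=8 even so k=7
step 0: (14, 1)  from 14·(1,0) + (0,1)
step 1: (29, 2)  from 2·(14,1) + (1,0)
…
step 5: (259, 18)  from 1·(187,13) + (72,5)
step 6: (446, 31)  from 1·(259,18) + (187,13)
step 7: (1151, 80)  from 2·(446,31) + (259,18)
→ (1151, 80).  Check: 1151²=1324801, 207·80²=1324800, difference 1.

1151 80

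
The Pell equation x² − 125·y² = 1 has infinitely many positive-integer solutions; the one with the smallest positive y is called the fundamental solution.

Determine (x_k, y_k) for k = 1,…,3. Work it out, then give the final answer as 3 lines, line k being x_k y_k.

[11; 5,1,1,5,22] for √125; ℓ=5 ⇒ convergent index 9
k=0  a_k=11  p_k/q_k = 11/1
…
k=2  a_k=1  p_k/q_k = 67/6
k=3  a_k=1  p_k/q_k = 123/11
…
k=7  a_k=1  p_k/q_k = 91444/8179
k=8  a_k=1  p_k/q_k = 167761/15005
k=9  a_k=5  p_k/q_k = 930249/83204
fundamental: x₁=930249, y₁=83204  (since 865363202001 − 125·6922905616 = 1)
(x_2, y_2) = (930249·930249 + 125·83204·83204, 930249·83204 + 83204·930249) = (1730726404001, 154800875592)
(x_3, y_3) = (930249·1730726404001 + 125·83204·154800875592, 930249·154800875592 + 83204·1730726404001) = (3220013013190122249, 288006719437081612)

930249 83204
1730726404001 154800875592
3220013013190122249 288006719437081612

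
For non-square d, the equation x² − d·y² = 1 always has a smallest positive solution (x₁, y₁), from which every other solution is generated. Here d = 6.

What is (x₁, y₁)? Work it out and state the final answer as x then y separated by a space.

[2; 2,4] for √6; ℓ=2 ⇒ convergent index 1
i=0: a=2 ⇒ p=2, q=1
i=1: a=2 ⇒ p=5, q=2
→ (5, 2).  Check: 5²=25, 6·2²=24, difference 1.

5 2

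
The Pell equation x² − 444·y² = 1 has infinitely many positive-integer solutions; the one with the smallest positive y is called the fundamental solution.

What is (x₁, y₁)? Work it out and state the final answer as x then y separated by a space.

√444 = [21; 14,42, …], period ℓ=2 (even) → k=1
step 0: (21, 1)  from 21·(1,0) + (0,1)
step 1: (295, 14)  from 14·(21,1) + (1,0)
→ (295, 14).  Check: 295²=87025, 444·14²=87024, difference 1.

295 14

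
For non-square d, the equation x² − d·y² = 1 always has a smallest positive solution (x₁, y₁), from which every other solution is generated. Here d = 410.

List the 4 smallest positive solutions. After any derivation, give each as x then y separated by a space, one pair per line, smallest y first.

√410 → a₀=20, period (4,40); ℓ=2 even so k=1
i=0: a=20 ⇒ p=20, q=1
i=1: a=4 ⇒ p=81, q=4
fundamental: x₁=81, y₁=4  (since 6561 − 410·16 = 1)
k=2:  x_2 = 81·81+410·4·4 = 13121,  y_2 = 81·4+4·81 = 648
k=3:  x_3 = 81·13121+410·4·648 = 2125521,  y_3 = 81·648+4·13121 = 104972
k=4:  x_4 = 81·2125521+410·4·104972 = 344321281,  y_4 = 81·104972+4·2125521 = 17004816

81 4
13121 648
2125521 104972
344321281 17004816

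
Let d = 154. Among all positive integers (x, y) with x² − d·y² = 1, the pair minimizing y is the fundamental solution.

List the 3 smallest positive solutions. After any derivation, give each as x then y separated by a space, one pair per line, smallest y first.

√154 → a₀=12, period (2,2,3,1,2,1,3,2,2,24); ℓ=10 even so k=9
a_0=12:  p_0=12·1+0=12,  q_0=12·0+1=1
a_1=2:  p_1=2·12+1=25,  q_1=2·1+0=2
a_2=2:  p_2=2·25+12=62,  q_2=2·2+1=5
a_3=3:  p_3=3·62+25=211,  q_3=3·5+2=17
…
a_7=3:  p_7=3·1030+757=3847,  q_7=3·83+61=310
a_8=2:  p_8=2·3847+1030=8724,  q_8=2·310+83=703
a_9=2:  p_9=2·8724+3847=21295,  q_9=2·703+310=1716
→ (21295, 1716).  Check: 21295²=453477025, 154·1716²=453477024, difference 1.
k=2:  x_2 = 21295·21295+154·1716·1716 = 906954049,  y_2 = 21295·1716+1716·21295 = 73084440
k=3:  x_3 = 21295·906954049+154·1716·73084440 = 38627172925615,  y_3 = 21295·73084440+1716·906954049 = 3112666297884

21295 1716
906954049 73084440
38627172925615 3112666297884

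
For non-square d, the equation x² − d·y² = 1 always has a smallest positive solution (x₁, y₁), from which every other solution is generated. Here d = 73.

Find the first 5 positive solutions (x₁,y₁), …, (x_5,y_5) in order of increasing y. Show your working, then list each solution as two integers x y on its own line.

2281249 267000
10408194000001 1218186966000
47487364308614281249 5557975596000801000
216661004683313632776000001 25358252540801244373932000
988515400545561595548925838281249 115696976500895037877980001335000

[8; 1,1,5,5,1,1,16] for √73; ℓ=7 ⇒ convergent index 13
a_0=8:  p_0=8·1+0=8,  q_0=8·0+1=1
…
a_2=1:  p_2=1·9+8=17,  q_2=1·1+1=2
…
a_5=1:  p_5=1·487+94=581,  q_5=1·57+11=68
a_6=1:  p_6=1·581+487=1068,  q_6=1·68+57=125
…
a_8=1:  p_8=1·17669+1068=18737,  q_8=1·2068+125=2193
…
a_10=5:  p_10=5·36406+18737=200767,  q_10=5·4261+2193=23498
…
a_12=1:  p_12=1·1040241+200767=1241008,  q_12=1·121751+23498=145249
a_13=1:  p_13=1·1241008+1040241=2281249,  q_13=1·145249+121751=267000
→ (2281249, 267000).  Check: 2281249²=5204097000001, 73·267000²=5204097000000, difference 1.
(2281249+267000√73)^2 = 10408194000001 + 1218186966000√73
(2281249+267000√73)^3 = 47487364308614281249 + 5557975596000801000√73
(2281249+267000√73)^4 = 216661004683313632776000001 + 25358252540801244373932000√73
(2281249+267000√73)^5 = 988515400545561595548925838281249 + 115696976500895037877980001335000√73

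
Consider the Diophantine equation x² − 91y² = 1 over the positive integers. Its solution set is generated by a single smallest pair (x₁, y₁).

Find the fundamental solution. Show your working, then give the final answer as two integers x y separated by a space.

1574 165

[9; 1,1,5,1,5,1,1,18] for √91; ℓ=8 ⇒ convergent index 7
step 0: (9, 1)  from 9·(1,0) + (0,1)
step 1: (10, 1)  from 1·(9,1) + (1,0)
step 2: (19, 2)  from 1·(10,1) + (9,1)
step 3: (105, 11)  from 5·(19,2) + (10,1)
step 4: (124, 13)  from 1·(105,11) + (19,2)
…
step 6: (849, 89)  from 1·(725,76) + (124,13)
step 7: (1574, 165)  from 1·(849,89) + (725,76)
→ (1574, 165).  Check: 1574²=2477476, 91·165²=2477475, difference 1.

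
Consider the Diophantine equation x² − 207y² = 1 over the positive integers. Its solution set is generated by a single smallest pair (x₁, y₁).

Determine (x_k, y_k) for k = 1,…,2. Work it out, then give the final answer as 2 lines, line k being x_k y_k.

1151 80
2649601 184160

√207 = [14; 2,1,1,2,1,1,2,28, …], period ℓ=8 (even) → k=7
step 0: (14, 1)  from 14·(1,0) + (0,1)
…
step 2: (43, 3)  from 1·(29,2) + (14,1)
step 3: (72, 5)  from 1·(43,3) + (29,2)
…
step 5: (259, 18)  from 1·(187,13) + (72,5)
step 6: (446, 31)  from 1·(259,18) + (187,13)
step 7: (1151, 80)  from 2·(446,31) + (259,18)
→ (1151, 80).  Check: 1151²=1324801, 207·80²=1324800, difference 1.
k=2:  x_2 = 1151·1151+207·80·80 = 2649601,  y_2 = 1151·80+80·1151 = 184160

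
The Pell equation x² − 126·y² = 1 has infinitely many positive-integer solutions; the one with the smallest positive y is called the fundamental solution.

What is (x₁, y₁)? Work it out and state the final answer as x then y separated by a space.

449 40

√126 = [11; 4,2,4,22, …], period ℓ=4 (even) → k=3
step 0: (11, 1)  from 11·(1,0) + (0,1)
step 1: (45, 4)  from 4·(11,1) + (1,0)
step 2: (101, 9)  from 2·(45,4) + (11,1)
step 3: (449, 40)  from 4·(101,9) + (45,4)
(x₁, y₁) = (449, 40);  449² − 126·40² = 1 ✓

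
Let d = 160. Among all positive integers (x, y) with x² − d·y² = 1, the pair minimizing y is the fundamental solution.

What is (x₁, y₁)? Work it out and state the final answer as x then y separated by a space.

721 57

√160 = [12; 1,1,1,5,1,1,1,24, …], period ℓ=8 (even) → k=7
a_0=12:  p_0=12·1+0=12,  q_0=12·0+1=1
…
a_2=1:  p_2=1·13+12=25,  q_2=1·1+1=2
a_3=1:  p_3=1·25+13=38,  q_3=1·2+1=3
a_4=5:  p_4=5·38+25=215,  q_4=5·3+2=17
…
a_6=1:  p_6=1·253+215=468,  q_6=1·20+17=37
a_7=1:  p_7=1·468+253=721,  q_7=1·37+20=57
→ (721, 57).  Check: 721²=519841, 160·57²=519840, difference 1.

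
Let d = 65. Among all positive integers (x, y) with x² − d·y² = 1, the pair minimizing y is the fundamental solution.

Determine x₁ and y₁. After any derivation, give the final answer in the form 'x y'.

129 16

[8; 16] for √65; ℓ=1 ⇒ convergent index 1
step 0: (8, 1)  from 8·(1,0) + (0,1)
step 1: (129, 16)  from 16·(8,1) + (1,0)
(x₁, y₁) = (129, 16);  129² − 65·16² = 1 ✓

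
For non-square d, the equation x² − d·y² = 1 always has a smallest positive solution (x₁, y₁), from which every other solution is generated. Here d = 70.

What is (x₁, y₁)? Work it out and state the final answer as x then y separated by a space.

251 30

[8; 2,1,2,1,2,16] for √70; ℓ=6 ⇒ convergent index 5
a_0=8:  p_0=8·1+0=8,  q_0=8·0+1=1
…
a_4=1:  p_4=1·67+25=92,  q_4=1·8+3=11
a_5=2:  p_5=2·92+67=251,  q_5=2·11+8=30
fundamental: x₁=251, y₁=30  (since 63001 − 70·900 = 1)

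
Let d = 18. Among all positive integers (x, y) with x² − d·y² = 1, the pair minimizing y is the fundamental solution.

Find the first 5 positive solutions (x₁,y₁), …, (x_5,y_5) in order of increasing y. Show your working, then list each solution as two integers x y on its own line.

d=18: √d = [4; 4,8] (ℓ=2, even), read p_1/q_1
step 0: (4, 1)  from 4·(1,0) + (0,1)
step 1: (17, 4)  from 4·(4,1) + (1,0)
(x₁, y₁) = (17, 4);  17² − 18·4² = 1 ✓
(17+4√18)^2 = 577 + 136√18
(17+4√18)^3 = 19601 + 4620√18
(17+4√18)^4 = 665857 + 156944√18
(17+4√18)^5 = 22619537 + 5331476√18

17 4
577 136
19601 4620
665857 156944
22619537 5331476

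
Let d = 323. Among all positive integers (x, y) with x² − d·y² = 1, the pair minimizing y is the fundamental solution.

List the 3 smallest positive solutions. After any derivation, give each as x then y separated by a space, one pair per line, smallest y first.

√323 → a₀=17, period (1,34); ℓ=2 even so k=1
a_0=17:  p_0=17·1+0=17,  q_0=17·0+1=1
a_1=1:  p_1=1·17+1=18,  q_1=1·1+0=1
fundamental: x₁=18, y₁=1  (since 324 − 323·1 = 1)
n=2: (18,1)∘(18,1) = (18·18+323·1·1, 18·1+1·18) = (647,36)
n=3: (647,36)∘(18,1) = (18·647+323·1·36, 18·36+1·647) = (23274,1295)

18 1
647 36
23274 1295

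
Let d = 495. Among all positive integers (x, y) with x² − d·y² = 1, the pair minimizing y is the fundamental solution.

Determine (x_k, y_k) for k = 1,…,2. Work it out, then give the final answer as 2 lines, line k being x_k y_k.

89 4
15841 712

[22; 4,44] for √495; ℓ=2 ⇒ convergent index 1
a_0=22:  p_0=22·1+0=22,  q_0=22·0+1=1
a_1=4:  p_1=4·22+1=89,  q_1=4·1+0=4
→ (89, 4).  Check: 89²=7921, 495·4²=7920, difference 1.
n=2: (89,4)∘(89,4) = (89·89+495·4·4, 89·4+4·89) = (15841,712)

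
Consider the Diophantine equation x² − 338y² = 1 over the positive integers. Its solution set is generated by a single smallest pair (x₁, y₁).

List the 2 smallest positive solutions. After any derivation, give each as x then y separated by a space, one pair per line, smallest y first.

[18; 2,1,1,2,36] for √338; ℓ=5 ⇒ convergent index 9
i=0: a=18 ⇒ p=18, q=1
i=1: a=2 ⇒ p=37, q=2
i=2: a=1 ⇒ p=55, q=3
…
i=5: a=36 ⇒ p=8696, q=473
i=6: a=2 ⇒ p=17631, q=959
i=7: a=1 ⇒ p=26327, q=1432
i=8: a=1 ⇒ p=43958, q=2391
i=9: a=2 ⇒ p=114243, q=6214
→ (114243, 6214).  Check: 114243²=13051463049, 338·6214²=13051463048, difference 1.
n=2: (114243,6214)∘(114243,6214) = (114243·114243+338·6214·6214, 114243·6214+6214·114243) = (26102926097,1419812004)

114243 6214
26102926097 1419812004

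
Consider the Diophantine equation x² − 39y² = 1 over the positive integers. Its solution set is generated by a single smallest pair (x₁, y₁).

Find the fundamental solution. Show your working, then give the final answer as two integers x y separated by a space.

[6; 4,12] for √39; ℓ=2 ⇒ convergent index 1
step 0: (6, 1)  from 6·(1,0) + (0,1)
step 1: (25, 4)  from 4·(6,1) + (1,0)
(x₁, y₁) = (25, 4);  25² − 39·4² = 1 ✓

25 4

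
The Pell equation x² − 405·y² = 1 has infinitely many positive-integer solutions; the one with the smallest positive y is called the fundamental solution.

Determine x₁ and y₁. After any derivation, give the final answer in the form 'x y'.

161 8

√405 = [20; 8,40, …], period ℓ=2 (even) → k=1
k=0  a_k=20  p_k/q_k = 20/1
k=1  a_k=8  p_k/q_k = 161/8
→ (161, 8).  Check: 161²=25921, 405·8²=25920, difference 1.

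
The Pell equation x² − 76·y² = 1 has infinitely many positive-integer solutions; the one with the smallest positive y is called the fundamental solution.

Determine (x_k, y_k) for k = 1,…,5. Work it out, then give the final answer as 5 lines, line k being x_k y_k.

57799 6630
6681448801 766414740
772362118440199 88596011107890
89283516160768675201 10241521691283453480
10320995900380175197444999 1183899424380388644273150

[8; 1,2,1,1,5,4,5,1,1,2,1,16] for √76; ℓ=12 ⇒ convergent index 11
a_0=8:  p_0=8·1+0=8,  q_0=8·0+1=1
a_1=1:  p_1=1·8+1=9,  q_1=1·1+0=1
a_2=2:  p_2=2·9+8=26,  q_2=2·1+1=3
a_3=1:  p_3=1·26+9=35,  q_3=1·3+1=4
a_4=1:  p_4=1·35+26=61,  q_4=1·4+3=7
…
a_8=1:  p_8=1·7445+1421=8866,  q_8=1·854+163=1017
…
a_10=2:  p_10=2·16311+8866=41488,  q_10=2·1871+1017=4759
a_11=1:  p_11=1·41488+16311=57799,  q_11=1·4759+1871=6630
fundamental: x₁=57799, y₁=6630  (since 3340724401 − 76·43956900 = 1)
k=2:  x_2 = 57799·57799+76·6630·6630 = 6681448801,  y_2 = 57799·6630+6630·57799 = 766414740
k=3:  x_3 = 57799·6681448801+76·6630·766414740 = 772362118440199,  y_3 = 57799·766414740+6630·6681448801 = 88596011107890
k=4:  x_4 = 57799·772362118440199+76·6630·88596011107890 = 89283516160768675201,  y_4 = 57799·88596011107890+6630·772362118440199 = 10241521691283453480
k=5:  x_5 = 57799·89283516160768675201+76·6630·10241521691283453480 = 10320995900380175197444999,  y_5 = 57799·10241521691283453480+6630·89283516160768675201 = 1183899424380388644273150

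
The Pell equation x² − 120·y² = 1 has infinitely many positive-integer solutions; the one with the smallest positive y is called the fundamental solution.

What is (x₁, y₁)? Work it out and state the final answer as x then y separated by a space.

11 1

d=120: √d = [10; 1,20] (ℓ=2, even), read p_1/q_1
a_0=10:  p_0=10·1+0=10,  q_0=10·0+1=1
a_1=1:  p_1=1·10+1=11,  q_1=1·1+0=1
(x₁, y₁) = (11, 1);  11² − 120·1² = 1 ✓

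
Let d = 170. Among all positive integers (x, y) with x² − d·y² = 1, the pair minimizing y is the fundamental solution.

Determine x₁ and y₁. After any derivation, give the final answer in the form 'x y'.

339 26

d=170: √d = [13; 26] (ℓ=1, odd), read p_1/q_1
k=0  a_k=13  p_k/q_k = 13/1
k=1  a_k=26  p_k/q_k = 339/26
fundamental: x₁=339, y₁=26  (since 114921 − 170·676 = 1)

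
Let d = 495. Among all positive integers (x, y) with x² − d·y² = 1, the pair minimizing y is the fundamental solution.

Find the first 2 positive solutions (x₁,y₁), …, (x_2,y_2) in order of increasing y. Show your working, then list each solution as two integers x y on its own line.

[22; 4,44] for √495; ℓ=2 ⇒ convergent index 1
i=0: a=22 ⇒ p=22, q=1
i=1: a=4 ⇒ p=89, q=4
fundamental: x₁=89, y₁=4  (since 7921 − 495·16 = 1)
n=2: (89,4)∘(89,4) = (89·89+495·4·4, 89·4+4·89) = (15841,712)

89 4
15841 712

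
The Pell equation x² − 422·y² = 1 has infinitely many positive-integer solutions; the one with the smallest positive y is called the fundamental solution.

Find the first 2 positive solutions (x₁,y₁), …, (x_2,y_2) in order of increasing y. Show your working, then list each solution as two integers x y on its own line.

√422 → a₀=20, period (1,1,5,2,1,…,1,1,40); ℓ=14 even so k=13
k=0  a_k=20  p_k/q_k = 20/1
…
k=4  a_k=2  p_k/q_k = 493/24
k=5  a_k=1  p_k/q_k = 719/35
k=6  a_k=3  p_k/q_k = 2650/129
…
k=10  a_k=2  p_k/q_k = 598859/29152
…
k=12  a_k=1  p_k/q_k = 3810680/185501
k=13  a_k=1  p_k/q_k = 7022501/341850
fundamental: x₁=7022501, y₁=341850  (since 49315520295001 − 422·116861422500 = 1)
(7022501+341850√422)^2 = 98631040590001 + 4801283933700√422

7022501 341850
98631040590001 4801283933700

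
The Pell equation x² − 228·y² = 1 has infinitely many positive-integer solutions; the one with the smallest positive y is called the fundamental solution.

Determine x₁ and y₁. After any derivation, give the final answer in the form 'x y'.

151 10

√228 → a₀=15, period (10,30); ℓ=2 even so k=1
k=0  a_k=15  p_k/q_k = 15/1
k=1  a_k=10  p_k/q_k = 151/10
(x₁, y₁) = (151, 10);  151² − 228·10² = 1 ✓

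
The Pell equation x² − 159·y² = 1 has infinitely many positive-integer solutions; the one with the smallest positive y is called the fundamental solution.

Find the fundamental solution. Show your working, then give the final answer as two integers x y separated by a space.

√159 → a₀=12, period (1,1,1,1,3,1,1,1,1,24); ℓ=10 even so k=9
a_0=12:  p_0=12·1+0=12,  q_0=12·0+1=1
…
a_2=1:  p_2=1·13+12=25,  q_2=1·1+1=2
a_3=1:  p_3=1·25+13=38,  q_3=1·2+1=3
…
a_5=3:  p_5=3·63+38=227,  q_5=3·5+3=18
…
a_8=1:  p_8=1·517+290=807,  q_8=1·41+23=64
a_9=1:  p_9=1·807+517=1324,  q_9=1·64+41=105
(x₁, y₁) = (1324, 105);  1324² − 159·105² = 1 ✓

1324 105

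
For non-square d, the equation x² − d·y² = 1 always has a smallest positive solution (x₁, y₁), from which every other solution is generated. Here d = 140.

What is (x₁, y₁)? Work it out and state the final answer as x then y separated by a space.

71 6

d=140: √d = [11; 1,4,1,22] (ℓ=4, even), read p_3/q_3
step 0: (11, 1)  from 11·(1,0) + (0,1)
step 1: (12, 1)  from 1·(11,1) + (1,0)
step 2: (59, 5)  from 4·(12,1) + (11,1)
step 3: (71, 6)  from 1·(59,5) + (12,1)
→ (71, 6).  Check: 71²=5041, 140·6²=5040, difference 1.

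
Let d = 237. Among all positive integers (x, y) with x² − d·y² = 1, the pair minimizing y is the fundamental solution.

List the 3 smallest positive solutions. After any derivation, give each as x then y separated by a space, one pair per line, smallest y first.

228151 14820
104105757601 6762395640
47503665404623351 3085694655308460

[15; 2,1,1,7,10,7,1,1,2,30] for √237; ℓ=10 ⇒ convergent index 9
a_0=15:  p_0=15·1+0=15,  q_0=15·0+1=1
…
a_5=10:  p_5=10·585+77=5927,  q_5=10·38+5=385
a_6=7:  p_6=7·5927+585=42074,  q_6=7·385+38=2733
…
a_8=1:  p_8=1·48001+42074=90075,  q_8=1·3118+2733=5851
a_9=2:  p_9=2·90075+48001=228151,  q_9=2·5851+3118=14820
(x₁, y₁) = (228151, 14820);  228151² − 237·14820² = 1 ✓
k=2:  x_2 = 228151·228151+237·14820·14820 = 104105757601,  y_2 = 228151·14820+14820·228151 = 6762395640
k=3:  x_3 = 228151·104105757601+237·14820·6762395640 = 47503665404623351,  y_3 = 228151·6762395640+14820·104105757601 = 3085694655308460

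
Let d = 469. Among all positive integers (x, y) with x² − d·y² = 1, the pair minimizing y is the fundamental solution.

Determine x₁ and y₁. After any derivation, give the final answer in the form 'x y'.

d=469: √d = [21; 1,1,1,10,6,10,1,1,1,42] (ℓ=10, even), read p_9/q_9
step 0: (21, 1)  from 21·(1,0) + (0,1)
…
step 4: (693, 32)  from 10·(65,3) + (43,2)
step 5: (4223, 195)  from 6·(693,32) + (65,3)
step 6: (42923, 1982)  from 10·(4223,195) + (693,32)
…
step 8: (90069, 4159)  from 1·(47146,2177) + (42923,1982)
step 9: (137215, 6336)  from 1·(90069,4159) + (47146,2177)
fundamental: x₁=137215, y₁=6336  (since 18827956225 − 469·40144896 = 1)

137215 6336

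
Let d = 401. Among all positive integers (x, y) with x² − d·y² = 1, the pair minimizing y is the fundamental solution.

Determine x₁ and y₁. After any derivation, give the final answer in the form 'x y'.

d=401: √d = [20; 40] (ℓ=1, odd), read p_1/q_1
a_0=20:  p_0=20·1+0=20,  q_0=20·0+1=1
a_1=40:  p_1=40·20+1=801,  q_1=40·1+0=40
(x₁, y₁) = (801, 40);  801² − 401·40² = 1 ✓

801 40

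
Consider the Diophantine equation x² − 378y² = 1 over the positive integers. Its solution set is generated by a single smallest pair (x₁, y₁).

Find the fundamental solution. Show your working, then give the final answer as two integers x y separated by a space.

[19; 2,3,1,4,1,3,2,38] for √378; ℓ=8 ⇒ convergent index 7
k=0  a_k=19  p_k/q_k = 19/1
k=1  a_k=2  p_k/q_k = 39/2
k=2  a_k=3  p_k/q_k = 136/7
…
k=4  a_k=4  p_k/q_k = 836/43
…
k=6  a_k=3  p_k/q_k = 3869/199
k=7  a_k=2  p_k/q_k = 8749/450
→ (8749, 450).  Check: 8749²=76545001, 378·450²=76545000, difference 1.

8749 450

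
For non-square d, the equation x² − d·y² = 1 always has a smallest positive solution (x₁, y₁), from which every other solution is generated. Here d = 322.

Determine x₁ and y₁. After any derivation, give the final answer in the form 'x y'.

√322 = [17; 1,16,1,34, …], period ℓ=4 (even) → k=3
step 0: (17, 1)  from 17·(1,0) + (0,1)
step 1: (18, 1)  from 1·(17,1) + (1,0)
step 2: (305, 17)  from 16·(18,1) + (17,1)
step 3: (323, 18)  from 1·(305,17) + (18,1)
(x₁, y₁) = (323, 18);  323² − 322·18² = 1 ✓

323 18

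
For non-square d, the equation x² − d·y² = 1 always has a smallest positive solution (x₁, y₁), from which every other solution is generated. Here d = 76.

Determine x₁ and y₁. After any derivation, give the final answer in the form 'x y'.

√76 = [8; 1,2,1,1,5,4,5,1,1,2,1,16, …], period ℓ=12 (even) → k=11
a_0=8:  p_0=8·1+0=8,  q_0=8·0+1=1
…
a_2=2:  p_2=2·9+8=26,  q_2=2·1+1=3
a_3=1:  p_3=1·26+9=35,  q_3=1·3+1=4
…
a_5=5:  p_5=5·61+35=340,  q_5=5·7+4=39
a_6=4:  p_6=4·340+61=1421,  q_6=4·39+7=163
a_7=5:  p_7=5·1421+340=7445,  q_7=5·163+39=854
a_8=1:  p_8=1·7445+1421=8866,  q_8=1·854+163=1017
a_9=1:  p_9=1·8866+7445=16311,  q_9=1·1017+854=1871
a_10=2:  p_10=2·16311+8866=41488,  q_10=2·1871+1017=4759
a_11=1:  p_11=1·41488+16311=57799,  q_11=1·4759+1871=6630
(x₁, y₁) = (57799, 6630);  57799² − 76·6630² = 1 ✓

57799 6630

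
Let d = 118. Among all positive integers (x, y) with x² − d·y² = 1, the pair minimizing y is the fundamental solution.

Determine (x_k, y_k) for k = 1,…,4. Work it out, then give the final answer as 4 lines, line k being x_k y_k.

306917 28254
188396089777 17343265836
115643925371868101 10645886241146970
70986173286526887819457 6534806934930865917144

[10; 1,6,3,2,10,2,3,6,1,20] for √118; ℓ=10 ⇒ convergent index 9
a_0=10:  p_0=10·1+0=10,  q_0=10·0+1=1
a_1=1:  p_1=1·10+1=11,  q_1=1·1+0=1
…
a_3=3:  p_3=3·76+11=239,  q_3=3·7+1=22
a_4=2:  p_4=2·239+76=554,  q_4=2·22+7=51
a_5=10:  p_5=10·554+239=5779,  q_5=10·51+22=532
a_6=2:  p_6=2·5779+554=12112,  q_6=2·532+51=1115
…
a_8=6:  p_8=6·42115+12112=264802,  q_8=6·3877+1115=24377
a_9=1:  p_9=1·264802+42115=306917,  q_9=1·24377+3877=28254
→ (306917, 28254).  Check: 306917²=94198044889, 118·28254²=94198044888, difference 1.
n=2: (306917,28254)∘(306917,28254) = (306917·306917+118·28254·28254, 306917·28254+28254·306917) = (188396089777,17343265836)
n=3: (188396089777,17343265836)∘(306917,28254) = (306917·188396089777+118·28254·17343265836, 306917·17343265836+28254·188396089777) = (115643925371868101,10645886241146970)
n=4: (115643925371868101,10645886241146970)∘(306917,28254) = (306917·115643925371868101+118·28254·10645886241146970, 306917·10645886241146970+28254·115643925371868101) = (70986173286526887819457,6534806934930865917144)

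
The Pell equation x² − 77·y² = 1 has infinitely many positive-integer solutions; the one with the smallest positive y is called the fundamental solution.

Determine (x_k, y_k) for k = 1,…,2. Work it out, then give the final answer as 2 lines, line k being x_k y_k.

351 40
246401 28080

[8; 1,3,2,3,1,16] for √77; ℓ=6 ⇒ convergent index 5
k=0  a_k=8  p_k/q_k = 8/1
…
k=4  a_k=3  p_k/q_k = 272/31
k=5  a_k=1  p_k/q_k = 351/40
→ (351, 40).  Check: 351²=123201, 77·40²=123200, difference 1.
(x_2, y_2) = (351·351 + 77·40·40, 351·40 + 40·351) = (246401, 28080)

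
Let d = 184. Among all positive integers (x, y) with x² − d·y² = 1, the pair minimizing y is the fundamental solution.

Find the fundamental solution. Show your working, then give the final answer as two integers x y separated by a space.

√184 → a₀=13, period (1,1,3,2,1,2,1,2,3,1,1,26); ℓ=12 even so k=11
step 0: (13, 1)  from 13·(1,0) + (0,1)
step 1: (14, 1)  from 1·(13,1) + (1,0)
step 2: (27, 2)  from 1·(14,1) + (13,1)
…
step 4: (217, 16)  from 2·(95,7) + (27,2)
…
step 8: (3147, 232)  from 2·(1153,85) + (841,62)
step 9: (10594, 781)  from 3·(3147,232) + (1153,85)
step 10: (13741, 1013)  from 1·(10594,781) + (3147,232)
step 11: (24335, 1794)  from 1·(13741,1013) + (10594,781)
(x₁, y₁) = (24335, 1794);  24335² − 184·1794² = 1 ✓

24335 1794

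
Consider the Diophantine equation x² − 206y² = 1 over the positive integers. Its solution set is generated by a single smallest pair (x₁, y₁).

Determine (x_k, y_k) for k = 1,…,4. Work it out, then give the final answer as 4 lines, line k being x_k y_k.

59535 4148
7088832449 493902360
844067279642895 58808954001052
100503090979990675201 7002382152411359280

√206 = [14; 2,1,5,14,5,1,2,28, …], period ℓ=8 (even) → k=7
k=0  a_k=14  p_k/q_k = 14/1
k=1  a_k=2  p_k/q_k = 29/2
k=2  a_k=1  p_k/q_k = 43/3
k=3  a_k=5  p_k/q_k = 244/17
…
k=5  a_k=5  p_k/q_k = 17539/1222
k=6  a_k=1  p_k/q_k = 20998/1463
k=7  a_k=2  p_k/q_k = 59535/4148
→ (59535, 4148).  Check: 59535²=3544416225, 206·4148²=3544416224, difference 1.
n=2: (59535,4148)∘(59535,4148) = (59535·59535+206·4148·4148, 59535·4148+4148·59535) = (7088832449,493902360)
n=3: (7088832449,493902360)∘(59535,4148) = (59535·7088832449+206·4148·493902360, 59535·493902360+4148·7088832449) = (844067279642895,58808954001052)
n=4: (844067279642895,58808954001052)∘(59535,4148) = (59535·844067279642895+206·4148·58808954001052, 59535·58808954001052+4148·844067279642895) = (100503090979990675201,7002382152411359280)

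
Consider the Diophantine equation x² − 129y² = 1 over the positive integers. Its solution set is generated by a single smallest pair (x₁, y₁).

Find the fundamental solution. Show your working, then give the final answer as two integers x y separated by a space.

√129 = [11; 2,1,3,1,6,1,3,1,2,22, …], period ℓ=10 (even) → k=9
step 0: (11, 1)  from 11·(1,0) + (0,1)
step 1: (23, 2)  from 2·(11,1) + (1,0)
…
step 7: (4793, 422)  from 3·(1238,109) + (1079,95)
step 8: (6031, 531)  from 1·(4793,422) + (1238,109)
step 9: (16855, 1484)  from 2·(6031,531) + (4793,422)
fundamental: x₁=16855, y₁=1484  (since 284091025 − 129·2202256 = 1)

16855 1484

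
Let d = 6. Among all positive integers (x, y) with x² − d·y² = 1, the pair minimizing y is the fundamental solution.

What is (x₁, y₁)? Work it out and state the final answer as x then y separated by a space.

[2; 2,4] for √6; ℓ=2 ⇒ convergent index 1
i=0: a=2 ⇒ p=2, q=1
i=1: a=2 ⇒ p=5, q=2
→ (5, 2).  Check: 5²=25, 6·2²=24, difference 1.

5 2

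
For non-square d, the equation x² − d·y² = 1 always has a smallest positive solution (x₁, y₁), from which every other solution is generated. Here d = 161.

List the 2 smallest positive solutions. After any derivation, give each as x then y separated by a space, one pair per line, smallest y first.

√161 = [12; 1,2,4,1,2,1,4,2,1,24, …], period ℓ=10 (even) → k=9
a_0=12:  p_0=12·1+0=12,  q_0=12·0+1=1
a_1=1:  p_1=1·12+1=13,  q_1=1·1+0=1
a_2=2:  p_2=2·13+12=38,  q_2=2·1+1=3
…
a_5=2:  p_5=2·203+165=571,  q_5=2·16+13=45
a_6=1:  p_6=1·571+203=774,  q_6=1·45+16=61
a_7=4:  p_7=4·774+571=3667,  q_7=4·61+45=289
a_8=2:  p_8=2·3667+774=8108,  q_8=2·289+61=639
a_9=1:  p_9=1·8108+3667=11775,  q_9=1·639+289=928
(x₁, y₁) = (11775, 928);  11775² − 161·928² = 1 ✓
k=2:  x_2 = 11775·11775+161·928·928 = 277301249,  y_2 = 11775·928+928·11775 = 21854400

11775 928
277301249 21854400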